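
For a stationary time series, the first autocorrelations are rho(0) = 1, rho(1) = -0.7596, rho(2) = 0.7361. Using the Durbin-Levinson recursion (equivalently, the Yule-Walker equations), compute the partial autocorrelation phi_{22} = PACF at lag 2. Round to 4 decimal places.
\phi_{22} = 0.3761

The PACF at lag k is phi_{kk}, the last component of the solution
to the Yule-Walker system G_k phi = r_k where
  (G_k)_{ij} = rho(|i - j|), (r_k)_i = rho(i), i,j = 1..k.
Equivalently, Durbin-Levinson gives phi_{kk} iteratively:
  phi_{11} = rho(1)
  phi_{kk} = [rho(k) - sum_{j=1..k-1} phi_{k-1,j} rho(k-j)]
            / [1 - sum_{j=1..k-1} phi_{k-1,j} rho(j)],
  phi_{k,j} = phi_{k-1,j} - phi_{kk} phi_{k-1,k-j},  j = 1..k-1.
Step k = 1:
  phi_11 = rho(1) = -0.7596.
Step k = 2:
  phi_22 = [rho(2) - phi_11 rho(1)] / [1 - phi_11 rho(1)] = [0.7361 - (-0.7596)(-0.7596)] / [1 - (-0.7596)(-0.7596)]
         = 0.15910784 / 0.42300784 = 0.3761.
Therefore phi_{22} = 0.3761.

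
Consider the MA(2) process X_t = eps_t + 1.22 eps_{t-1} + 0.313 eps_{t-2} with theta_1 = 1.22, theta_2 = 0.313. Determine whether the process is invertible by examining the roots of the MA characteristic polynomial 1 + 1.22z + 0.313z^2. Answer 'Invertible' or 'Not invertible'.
\text{Invertible}

The MA(q) characteristic polynomial is P(z) = 1 + 1.22z + 0.313z^2.
Invertibility requires all roots to lie outside the unit circle, i.e. |z| > 1 for every root.
Set 1 + (1.22) z + (0.313) z^2 = 0, i.e. a z^2 + b z + c = 0 with a = 0.313, b = 1.22, c = 1.
Discriminant D = b^2 - 4ac = (1.22)^2 - 4*(0.313)*1 = 1.4884 - (1.252) = 0.2364.
D >= 0, so the roots are real: z = (-b +/- sqrt(D)) / (2a) = (-1.22 +/- 0.48621) / (0.626).
  z_1 = (-1.22 + 0.48621) / (0.626) = -1.1722,   |z_1| = 1.1722.
  z_2 = (-1.22 - 0.48621) / (0.626) = -2.7256,   |z_2| = 2.7256.
Moduli of all roots: 1.1722, 2.7256.
All moduli strictly greater than 1? Yes.
Verdict: Invertible.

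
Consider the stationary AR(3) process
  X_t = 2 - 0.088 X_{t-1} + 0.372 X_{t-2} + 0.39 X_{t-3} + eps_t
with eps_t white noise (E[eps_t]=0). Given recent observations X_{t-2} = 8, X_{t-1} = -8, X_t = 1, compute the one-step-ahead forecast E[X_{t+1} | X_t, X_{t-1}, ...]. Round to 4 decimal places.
E[X_{t+1} \mid \mathcal F_t] = 2.0560

For an AR(p) model X_t = c + sum_i phi_i X_{t-i} + eps_t, the
one-step-ahead conditional mean is
  E[X_{t+1} | X_t, ...] = c + sum_i phi_i X_{t+1-i}.
Substitute known values:
  E[X_{t+1} | ...] = 2 + (-0.088) * (1) + (0.372) * (-8) + (0.39) * (8)
                   = 2.0560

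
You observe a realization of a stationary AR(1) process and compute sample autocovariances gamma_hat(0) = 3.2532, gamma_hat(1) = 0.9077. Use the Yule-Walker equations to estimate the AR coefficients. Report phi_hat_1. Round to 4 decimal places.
\hat\phi_{1} = 0.2790

The Yule-Walker equations for an AR(p) process read, in matrix form,
  Gamma_p phi = r_p,   with   (Gamma_p)_{ij} = gamma(|i - j|),
                       (r_p)_i = gamma(i),   i,j = 1..p.
Substitute the sample gammas (Toeplitz matrix and right-hand side of size 1):
  Gamma_p = [[3.2532]]
  r_p     = [0.9077]
With p = 1 this is the single equation gamma(0) phi_1 = gamma(1):
  phi_hat_1 = gamma(1) / gamma(0) = 0.9077 / 3.2532 = 0.2790.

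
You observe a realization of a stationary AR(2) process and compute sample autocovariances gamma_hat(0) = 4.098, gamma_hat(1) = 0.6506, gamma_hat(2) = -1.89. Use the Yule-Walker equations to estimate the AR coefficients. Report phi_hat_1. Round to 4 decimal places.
\hat\phi_{1} = 0.2380

The Yule-Walker equations for an AR(p) process read, in matrix form,
  Gamma_p phi = r_p,   with   (Gamma_p)_{ij} = gamma(|i - j|),
                       (r_p)_i = gamma(i),   i,j = 1..p.
Substitute the sample gammas (Toeplitz matrix and right-hand side of size 2):
  Gamma_p = [[4.098, 0.6506], [0.6506, 4.098]]
  r_p     = [0.6506, -1.89]
Written out:
  4.098 phi_1 + 0.6506 phi_2 = 0.6506
  0.6506 phi_1 + 4.098 phi_2 = -1.89
Solve by Cramer's rule:
  det = gamma(0)^2 - gamma(1)^2 = (4.098)^2 - (0.6506)^2 = 16.793604 - 0.42328036 = 16.37032364
  phi_hat_1 = [gamma(1) gamma(0) - gamma(1) gamma(2)] / det = [(0.6506)(4.098) - (0.6506)(-1.89)] / 16.37032364 = 3.8957928 / 16.37032364 = 0.238
  phi_hat_2 = [gamma(0) gamma(2) - gamma(1)^2] / det = [(4.098)(-1.89) - (0.6506)^2] / 16.37032364 = -8.16850036 / 16.37032364 = -0.499
So phi_hat = [0.2380, -0.4990].
Therefore phi_hat_1 = 0.2380.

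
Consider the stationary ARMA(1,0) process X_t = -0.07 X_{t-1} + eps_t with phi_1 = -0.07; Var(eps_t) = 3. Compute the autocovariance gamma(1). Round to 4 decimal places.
\gamma(1) = -0.2110

Multiply the model equation by X_{t-k} and take expectations. With theta_0 = psi_0 = 1 and psi_j the MA(infinity) weights, this gives
  gamma(k) - sum_i phi_i gamma(k-i) = c_k,
  c_k = sigma^2 * sum_{j=k..q} theta_j psi_{j-k}   (c_k = 0 for k > q),
using gamma(-m) = gamma(m).
Pure AR (q = 0): c_0 = sigma^2 = 3, c_k = 0 for k >= 1.
Equations for k = 0 and k = 1 (AR order 1):
  gamma(0) = phi_1 gamma(1) + c_0
  gamma(1) = phi_1 gamma(0) + c_1
Substituting the second into the first: gamma(0) (1 - phi_1^2) = c_0 + phi_1 c_1, so
  gamma(0) = c_0 / (1 - phi_1^2) = 3 / (1 - (-0.07)^2) = 3 / 0.9951 = 3.014772.
  gamma(1) = phi_1 gamma(0) = (-0.07)(3.014772) = -0.211034.
Therefore gamma(1) = -0.2110 (to 4 decimal places).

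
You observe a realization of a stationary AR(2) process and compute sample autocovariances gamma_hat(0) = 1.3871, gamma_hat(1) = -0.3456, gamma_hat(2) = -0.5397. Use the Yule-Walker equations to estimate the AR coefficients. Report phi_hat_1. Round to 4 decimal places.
\hat\phi_{1} = -0.3690

The Yule-Walker equations for an AR(p) process read, in matrix form,
  Gamma_p phi = r_p,   with   (Gamma_p)_{ij} = gamma(|i - j|),
                       (r_p)_i = gamma(i),   i,j = 1..p.
Substitute the sample gammas (Toeplitz matrix and right-hand side of size 2):
  Gamma_p = [[1.3871, -0.3456], [-0.3456, 1.3871]]
  r_p     = [-0.3456, -0.5397]
Written out:
  1.3871 phi_1 - 0.3456 phi_2 = -0.3456
  -0.3456 phi_1 + 1.3871 phi_2 = -0.5397
Solve by Cramer's rule:
  det = gamma(0)^2 - gamma(1)^2 = (1.3871)^2 - (-0.3456)^2 = 1.92404641 - 0.11943936 = 1.80460705
  phi_hat_1 = [gamma(1) gamma(0) - gamma(1) gamma(2)] / det = [(-0.3456)(1.3871) - (-0.3456)(-0.5397)] / 1.80460705 = -0.66590208 / 1.80460705 = -0.369
  phi_hat_2 = [gamma(0) gamma(2) - gamma(1)^2] / det = [(1.3871)(-0.5397) - (-0.3456)^2] / 1.80460705 = -0.86805723 / 1.80460705 = -0.481
So phi_hat = [-0.3690, -0.4810].
Therefore phi_hat_1 = -0.3690.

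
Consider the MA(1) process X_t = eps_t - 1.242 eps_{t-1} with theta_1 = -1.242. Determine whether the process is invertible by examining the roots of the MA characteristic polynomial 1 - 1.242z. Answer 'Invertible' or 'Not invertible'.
\text{Not invertible}

The MA(q) characteristic polynomial is P(z) = 1 - 1.242z.
Invertibility requires all roots to lie outside the unit circle, i.e. |z| > 1 for every root.
This is linear in z: 1 + (-1.242) z = 0  =>  z = -1/(-1.242) = 0.805153,  |z| = 0.805153.
Moduli of all roots: 0.8052.
All moduli strictly greater than 1? No.
Verdict: Not invertible.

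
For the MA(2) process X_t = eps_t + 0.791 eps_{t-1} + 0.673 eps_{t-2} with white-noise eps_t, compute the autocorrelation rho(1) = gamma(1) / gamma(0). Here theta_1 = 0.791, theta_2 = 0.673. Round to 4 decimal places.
\rho(1) = 0.6366

For an MA(q) process with theta_0 = 1, the autocovariance is
  gamma(k) = sigma^2 * sum_{i=0..q-k} theta_i * theta_{i+k},
and rho(k) = gamma(k) / gamma(0). Sigma^2 cancels.
  numerator   = (1)*(0.791) + (0.791)*(0.673) = 1.323343.
  denominator = (1)^2 + (0.791)^2 + (0.673)^2 = 2.07861.
  rho(1) = 1.323343 / 2.07861 = 0.6366.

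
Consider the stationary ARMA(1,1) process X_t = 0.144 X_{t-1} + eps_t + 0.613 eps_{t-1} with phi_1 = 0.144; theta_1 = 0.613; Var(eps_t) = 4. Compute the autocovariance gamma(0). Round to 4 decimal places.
\gamma(0) = 6.3407

Multiply the model equation by X_{t-k} and take expectations. With theta_0 = psi_0 = 1 and psi_j the MA(infinity) weights, this gives
  gamma(k) - sum_i phi_i gamma(k-i) = c_k,
  c_k = sigma^2 * sum_{j=k..q} theta_j psi_{j-k}   (c_k = 0 for k > q),
using gamma(-m) = gamma(m).
psi-weights needed (psi_j = theta_j + sum_i phi_i psi_{j-i}):
  psi_1 = theta_1 + phi_1 = 0.613 + (0.144) = 0.757
Right-hand sides:
  c_0 = sigma^2 (1 + theta_1 psi_1) = 4 * (1 + (0.613)(0.757)) = 4 * 1.464041 = 5.856164
  c_1 = sigma^2 theta_1 = 4 * (0.613) = 2.452
  c_2 = 0
Equations for k = 0 and k = 1 (AR order 1):
  gamma(0) = phi_1 gamma(1) + c_0
  gamma(1) = phi_1 gamma(0) + c_1
Substituting the second into the first: gamma(0) (1 - phi_1^2) = c_0 + phi_1 c_1, so
  gamma(0) = (c_0 + phi_1 c_1) / (1 - phi_1^2) = (5.856164 + (0.144)(2.452)) / (1 - (0.144)^2) = 6.209252 / 0.979264 = 6.340733.
Therefore gamma(0) = 6.3407 (to 4 decimal places).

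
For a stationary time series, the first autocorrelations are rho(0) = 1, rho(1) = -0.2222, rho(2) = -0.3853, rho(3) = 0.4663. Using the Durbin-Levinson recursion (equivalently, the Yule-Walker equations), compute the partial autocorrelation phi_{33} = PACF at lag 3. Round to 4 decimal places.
\phi_{33} = 0.3191

The PACF at lag k is phi_{kk}, the last component of the solution
to the Yule-Walker system G_k phi = r_k where
  (G_k)_{ij} = rho(|i - j|), (r_k)_i = rho(i), i,j = 1..k.
Equivalently, Durbin-Levinson gives phi_{kk} iteratively:
  phi_{11} = rho(1)
  phi_{kk} = [rho(k) - sum_{j=1..k-1} phi_{k-1,j} rho(k-j)]
            / [1 - sum_{j=1..k-1} phi_{k-1,j} rho(j)],
  phi_{k,j} = phi_{k-1,j} - phi_{kk} phi_{k-1,k-j},  j = 1..k-1.
Step k = 1:
  phi_11 = rho(1) = -0.2222.
Step k = 2:
  phi_22 = [rho(2) - phi_11 rho(1)] / [1 - phi_11 rho(1)] = [-0.3853 - (-0.2222)(-0.2222)] / [1 - (-0.2222)(-0.2222)]
         = -0.43467284 / 0.95062716 = -0.457248.
  Update: phi_21 = phi_11 - phi_22 phi_11 = -0.2222 - (-0.457248)(-0.2222) = -0.323801.
Step k = 3:
  phi_33 = [rho(3) - phi_21 rho(2) - phi_22 rho(1)] / [1 - phi_21 rho(1) - phi_22 rho(2)]
    numerator   = 0.4663 - (-0.323801)(-0.3853) - (-0.457248)(-0.2222) = 0.23993901
    denominator = 1 - (-0.323801)(-0.2222) - (-0.457248)(-0.3853) = 0.75187366
  phi_33 = 0.23993901 / 0.75187366 = 0.3191.
Therefore phi_{33} = 0.3191.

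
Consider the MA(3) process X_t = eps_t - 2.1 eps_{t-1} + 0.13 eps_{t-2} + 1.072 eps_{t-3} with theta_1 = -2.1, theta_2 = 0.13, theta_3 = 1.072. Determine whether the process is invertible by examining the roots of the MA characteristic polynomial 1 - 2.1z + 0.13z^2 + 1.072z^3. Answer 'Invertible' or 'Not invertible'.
\text{Not invertible}

The MA(q) characteristic polynomial is P(z) = 1 - 2.1z + 0.13z^2 + 1.072z^3.
Invertibility requires all roots to lie outside the unit circle, i.e. |z| > 1 for every root.
Degree 3: look for a simple real root z0 first, then factor out (1 - z/z0) and solve the remaining quadratic.
Testing z0 = 0.625: P(0.625) = 1 + (-2.1)(0.625) + (0.13)(0.625)^2 + (1.072)(0.625)^3
  = 1 + (-1.3125) + (0.050781) + (0.261719) = 0.  So z_0 = 0.625 is a root, |z_0| = 0.625.
Divide out the factor (1 - 1.6 z) = (1 - z/z0) (since 1/z0 = 1.6):
  P(z) = (1 - 1.6 z)(1 + (-0.5) z + (-0.67) z^2)
  [check: z-coef -0.5 - (1.6) = -2.1; z^2-coef -0.67 - (1.6)(-0.5) = 0.13; z^3-coef -(1.6)(-0.67) = 1.072.]
Remaining roots from the quadratic factor 1 + (-0.5) z + (-0.67) z^2:
  Set 1 + (-0.5) z + (-0.67) z^2 = 0, i.e. a z^2 + b z + c = 0 with a = -0.67, b = -0.5, c = 1.
  Discriminant D = b^2 - 4ac = (-0.5)^2 - 4*(-0.67)*1 = 0.25 - (-2.68) = 2.93.
  D >= 0, so the roots are real: z = (-b +/- sqrt(D)) / (2a) = (0.5 +/- 1.711724) / (-1.34).
    z_1 = (0.5 + 1.711724) / (-1.34) = -1.6505,   |z_1| = 1.6505.
    z_2 = (0.5 - 1.711724) / (-1.34) = 0.9043,   |z_2| = 0.9043.
Moduli of all roots: 0.6250, 1.6505, 0.9043.
All moduli strictly greater than 1? No.
Verdict: Not invertible.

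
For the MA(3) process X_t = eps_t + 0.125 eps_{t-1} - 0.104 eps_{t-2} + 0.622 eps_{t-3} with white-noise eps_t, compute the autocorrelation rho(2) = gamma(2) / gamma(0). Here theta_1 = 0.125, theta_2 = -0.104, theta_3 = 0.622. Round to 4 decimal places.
\rho(2) = -0.0186

For an MA(q) process with theta_0 = 1, the autocovariance is
  gamma(k) = sigma^2 * sum_{i=0..q-k} theta_i * theta_{i+k},
and rho(k) = gamma(k) / gamma(0). Sigma^2 cancels.
  numerator   = (1)*(-0.104) + (0.125)*(0.622) = -0.02625.
  denominator = (1)^2 + (0.125)^2 + (-0.104)^2 + (0.622)^2 = 1.413325.
  rho(2) = -0.02625 / 1.413325 = -0.0186.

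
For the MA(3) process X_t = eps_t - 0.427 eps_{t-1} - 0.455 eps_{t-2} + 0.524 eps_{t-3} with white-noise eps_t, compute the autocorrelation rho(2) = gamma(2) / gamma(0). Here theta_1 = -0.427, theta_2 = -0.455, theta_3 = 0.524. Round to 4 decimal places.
\rho(2) = -0.4079

For an MA(q) process with theta_0 = 1, the autocovariance is
  gamma(k) = sigma^2 * sum_{i=0..q-k} theta_i * theta_{i+k},
and rho(k) = gamma(k) / gamma(0). Sigma^2 cancels.
  numerator   = (1)*(-0.455) + (-0.427)*(0.524) = -0.678748.
  denominator = (1)^2 + (-0.427)^2 + (-0.455)^2 + (0.524)^2 = 1.66393.
  rho(2) = -0.678748 / 1.66393 = -0.4079.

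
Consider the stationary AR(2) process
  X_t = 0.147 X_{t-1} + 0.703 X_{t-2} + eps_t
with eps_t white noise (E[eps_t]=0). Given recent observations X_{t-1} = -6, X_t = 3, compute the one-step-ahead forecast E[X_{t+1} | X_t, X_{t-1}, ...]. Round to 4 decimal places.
E[X_{t+1} \mid \mathcal F_t] = -3.7770

For an AR(p) model X_t = c + sum_i phi_i X_{t-i} + eps_t, the
one-step-ahead conditional mean is
  E[X_{t+1} | X_t, ...] = c + sum_i phi_i X_{t+1-i}.
Substitute known values:
  E[X_{t+1} | ...] = (0.147) * (3) + (0.703) * (-6)
                   = -3.7770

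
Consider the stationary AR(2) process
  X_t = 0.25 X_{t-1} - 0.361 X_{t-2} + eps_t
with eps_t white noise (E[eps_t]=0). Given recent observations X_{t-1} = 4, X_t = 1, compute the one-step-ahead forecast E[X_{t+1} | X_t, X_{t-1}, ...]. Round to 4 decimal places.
E[X_{t+1} \mid \mathcal F_t] = -1.1940

For an AR(p) model X_t = c + sum_i phi_i X_{t-i} + eps_t, the
one-step-ahead conditional mean is
  E[X_{t+1} | X_t, ...] = c + sum_i phi_i X_{t+1-i}.
Substitute known values:
  E[X_{t+1} | ...] = (0.25) * (1) + (-0.361) * (4)
                   = -1.1940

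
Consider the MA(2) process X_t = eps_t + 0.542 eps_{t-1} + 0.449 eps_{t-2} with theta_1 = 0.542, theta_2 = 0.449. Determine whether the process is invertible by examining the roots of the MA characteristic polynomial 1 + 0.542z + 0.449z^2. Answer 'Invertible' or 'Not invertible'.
\text{Invertible}

The MA(q) characteristic polynomial is P(z) = 1 + 0.542z + 0.449z^2.
Invertibility requires all roots to lie outside the unit circle, i.e. |z| > 1 for every root.
Set 1 + (0.542) z + (0.449) z^2 = 0, i.e. a z^2 + b z + c = 0 with a = 0.449, b = 0.542, c = 1.
Discriminant D = b^2 - 4ac = (0.542)^2 - 4*(0.449)*1 = 0.293764 - (1.796) = -1.502236.
D < 0, so the roots are the complex-conjugate pair z = (-b +/- i sqrt(-D)) / (2a) = -0.6036 +/- 1.3649i.
For a conjugate pair |z|^2 = z * conj(z) = (product of roots) = c/a = 1/(0.449) = 2.227171, so |z| = sqrt(2.227171) = 1.4924 for both roots.
Moduli of all roots: 1.4924, 1.4924.
All moduli strictly greater than 1? Yes.
Verdict: Invertible.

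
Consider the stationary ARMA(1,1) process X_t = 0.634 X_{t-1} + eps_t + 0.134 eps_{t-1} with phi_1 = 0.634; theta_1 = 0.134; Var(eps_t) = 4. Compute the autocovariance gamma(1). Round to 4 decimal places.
\gamma(1) = 5.5731

Multiply the model equation by X_{t-k} and take expectations. With theta_0 = psi_0 = 1 and psi_j the MA(infinity) weights, this gives
  gamma(k) - sum_i phi_i gamma(k-i) = c_k,
  c_k = sigma^2 * sum_{j=k..q} theta_j psi_{j-k}   (c_k = 0 for k > q),
using gamma(-m) = gamma(m).
psi-weights needed (psi_j = theta_j + sum_i phi_i psi_{j-i}):
  psi_1 = theta_1 + phi_1 = 0.134 + (0.634) = 0.768
Right-hand sides:
  c_0 = sigma^2 (1 + theta_1 psi_1) = 4 * (1 + (0.134)(0.768)) = 4 * 1.102912 = 4.411648
  c_1 = sigma^2 theta_1 = 4 * (0.134) = 0.536
  c_2 = 0
Equations for k = 0 and k = 1 (AR order 1):
  gamma(0) = phi_1 gamma(1) + c_0
  gamma(1) = phi_1 gamma(0) + c_1
Substituting the second into the first: gamma(0) (1 - phi_1^2) = c_0 + phi_1 c_1, so
  gamma(0) = (c_0 + phi_1 c_1) / (1 - phi_1^2) = (4.411648 + (0.634)(0.536)) / (1 - (0.634)^2) = 4.751472 / 0.598044 = 7.945021.
  gamma(1) = phi_1 gamma(0) + c_1 = (0.634)(7.945021) + (0.536) = 5.573143.
Therefore gamma(1) = 5.5731 (to 4 decimal places).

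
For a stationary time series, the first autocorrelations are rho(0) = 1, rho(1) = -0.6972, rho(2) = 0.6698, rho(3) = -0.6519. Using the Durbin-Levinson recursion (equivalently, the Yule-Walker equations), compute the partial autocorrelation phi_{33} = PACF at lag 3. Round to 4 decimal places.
\phi_{33} = -0.2289

The PACF at lag k is phi_{kk}, the last component of the solution
to the Yule-Walker system G_k phi = r_k where
  (G_k)_{ij} = rho(|i - j|), (r_k)_i = rho(i), i,j = 1..k.
Equivalently, Durbin-Levinson gives phi_{kk} iteratively:
  phi_{11} = rho(1)
  phi_{kk} = [rho(k) - sum_{j=1..k-1} phi_{k-1,j} rho(k-j)]
            / [1 - sum_{j=1..k-1} phi_{k-1,j} rho(j)],
  phi_{k,j} = phi_{k-1,j} - phi_{kk} phi_{k-1,k-j},  j = 1..k-1.
Step k = 1:
  phi_11 = rho(1) = -0.6972.
Step k = 2:
  phi_22 = [rho(2) - phi_11 rho(1)] / [1 - phi_11 rho(1)] = [0.6698 - (-0.6972)(-0.6972)] / [1 - (-0.6972)(-0.6972)]
         = 0.18371216 / 0.51391216 = 0.357478.
  Update: phi_21 = phi_11 - phi_22 phi_11 = -0.6972 - (0.357478)(-0.6972) = -0.447967.
Step k = 3:
  phi_33 = [rho(3) - phi_21 rho(2) - phi_22 rho(1)] / [1 - phi_21 rho(1) - phi_22 rho(2)]
    numerator   = -0.6519 - (-0.447967)(0.6698) - (0.357478)(-0.6972) = -0.10261854
    denominator = 1 - (-0.447967)(-0.6972) - (0.357478)(0.6698) = 0.44823915
  phi_33 = -0.10261854 / 0.44823915 = -0.2289.
Therefore phi_{33} = -0.2289.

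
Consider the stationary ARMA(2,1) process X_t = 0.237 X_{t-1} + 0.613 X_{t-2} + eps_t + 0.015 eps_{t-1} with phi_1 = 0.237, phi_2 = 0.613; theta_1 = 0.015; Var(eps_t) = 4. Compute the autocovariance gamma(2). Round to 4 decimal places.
\gamma(2) = 7.9547

Multiply the model equation by X_{t-k} and take expectations. With theta_0 = psi_0 = 1 and psi_j the MA(infinity) weights, this gives
  gamma(k) - sum_i phi_i gamma(k-i) = c_k,
  c_k = sigma^2 * sum_{j=k..q} theta_j psi_{j-k}   (c_k = 0 for k > q),
using gamma(-m) = gamma(m).
psi-weights needed (psi_j = theta_j + sum_i phi_i psi_{j-i}):
  psi_1 = theta_1 + phi_1 = 0.015 + (0.237) = 0.252
Right-hand sides:
  c_0 = sigma^2 (1 + theta_1 psi_1) = 4 * (1 + (0.015)(0.252)) = 4 * 1.00378 = 4.01512
  c_1 = sigma^2 theta_1 = 4 * (0.015) = 0.06
  c_2 = 0
Equations for k = 0, 1, 2 (AR order 2, c_2 = 0):
  (E0) gamma(0) = phi_1 gamma(1) + phi_2 gamma(2) + c_0
  (E1) gamma(1) = phi_1 gamma(0) + phi_2 gamma(1) + c_1
  (E2) gamma(2) = phi_1 gamma(1) + phi_2 gamma(0)
From (E1): gamma(1) = A gamma(0) + B with
  A = phi_1 / (1 - phi_2) = 0.237 / 0.387 = 0.612403,   B = c_1 / (1 - phi_2) = 0.06 / 0.387 = 0.155039.
Insert (E2) into (E0): gamma(0) (1 - phi_2^2) = phi_1 (1 + phi_2) gamma(1) + c_0.
  phi_1 (1 + phi_2) = (0.237)(1.613) = 0.382281,   1 - phi_2^2 = 0.624231.
Replace gamma(1) by A gamma(0) + B and collect gamma(0):
  gamma(0) [0.624231 - (0.382281)(0.612403)] = (0.382281)(0.155039) + 4.01512
  gamma(0) * 0.390121 = 4.074388
  gamma(0) = 4.074388 / 0.390121 = 10.443911.
  gamma(1) = A gamma(0) + B = (0.612403)(10.443911) + (0.155039) = 6.550922.
  gamma(2) = phi_1 gamma(1) + phi_2 gamma(0) = (0.237)(6.550922) + (0.613)(10.443911) = 7.954686.
Therefore gamma(2) = 7.9547 (to 4 decimal places).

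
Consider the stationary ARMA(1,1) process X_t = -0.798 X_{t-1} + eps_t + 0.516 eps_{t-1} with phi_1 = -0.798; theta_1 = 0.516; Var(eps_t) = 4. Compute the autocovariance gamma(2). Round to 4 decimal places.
\gamma(2) = 1.4579

Multiply the model equation by X_{t-k} and take expectations. With theta_0 = psi_0 = 1 and psi_j the MA(infinity) weights, this gives
  gamma(k) - sum_i phi_i gamma(k-i) = c_k,
  c_k = sigma^2 * sum_{j=k..q} theta_j psi_{j-k}   (c_k = 0 for k > q),
using gamma(-m) = gamma(m).
psi-weights needed (psi_j = theta_j + sum_i phi_i psi_{j-i}):
  psi_1 = theta_1 + phi_1 = 0.516 + (-0.798) = -0.282
Right-hand sides:
  c_0 = sigma^2 (1 + theta_1 psi_1) = 4 * (1 + (0.516)(-0.282)) = 4 * 0.854488 = 3.417952
  c_1 = sigma^2 theta_1 = 4 * (0.516) = 2.064
  c_2 = 0
Equations for k = 0 and k = 1 (AR order 1):
  gamma(0) = phi_1 gamma(1) + c_0
  gamma(1) = phi_1 gamma(0) + c_1
Substituting the second into the first: gamma(0) (1 - phi_1^2) = c_0 + phi_1 c_1, so
  gamma(0) = (c_0 + phi_1 c_1) / (1 - phi_1^2) = (3.417952 + (-0.798)(2.064)) / (1 - (-0.798)^2) = 1.77088 / 0.363196 = 4.875825.
  gamma(1) = phi_1 gamma(0) + c_1 = (-0.798)(4.875825) + (2.064) = -1.826908.
For k = 2 (> q): gamma(2) = phi_1 gamma(1) = (-0.798)(-1.826908) = 1.457873.
Therefore gamma(2) = 1.4579 (to 4 decimal places).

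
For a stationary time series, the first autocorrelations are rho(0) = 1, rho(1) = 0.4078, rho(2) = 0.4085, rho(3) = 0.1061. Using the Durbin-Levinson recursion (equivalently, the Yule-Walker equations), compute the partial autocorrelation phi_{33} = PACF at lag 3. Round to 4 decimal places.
\phi_{33} = -0.1710

The PACF at lag k is phi_{kk}, the last component of the solution
to the Yule-Walker system G_k phi = r_k where
  (G_k)_{ij} = rho(|i - j|), (r_k)_i = rho(i), i,j = 1..k.
Equivalently, Durbin-Levinson gives phi_{kk} iteratively:
  phi_{11} = rho(1)
  phi_{kk} = [rho(k) - sum_{j=1..k-1} phi_{k-1,j} rho(k-j)]
            / [1 - sum_{j=1..k-1} phi_{k-1,j} rho(j)],
  phi_{k,j} = phi_{k-1,j} - phi_{kk} phi_{k-1,k-j},  j = 1..k-1.
Step k = 1:
  phi_11 = rho(1) = 0.4078.
Step k = 2:
  phi_22 = [rho(2) - phi_11 rho(1)] / [1 - phi_11 rho(1)] = [0.4085 - (0.4078)(0.4078)] / [1 - (0.4078)(0.4078)]
         = 0.24219916 / 0.83369916 = 0.290511.
  Update: phi_21 = phi_11 - phi_22 phi_11 = 0.4078 - (0.290511)(0.4078) = 0.289329.
Step k = 3:
  phi_33 = [rho(3) - phi_21 rho(2) - phi_22 rho(1)] / [1 - phi_21 rho(1) - phi_22 rho(2)]
    numerator   = 0.1061 - (0.289329)(0.4085) - (0.290511)(0.4078) = -0.13056164
    denominator = 1 - (0.289329)(0.4078) - (0.290511)(0.4085) = 0.76333753
  phi_33 = -0.13056164 / 0.76333753 = -0.171.
Therefore phi_{33} = -0.1710.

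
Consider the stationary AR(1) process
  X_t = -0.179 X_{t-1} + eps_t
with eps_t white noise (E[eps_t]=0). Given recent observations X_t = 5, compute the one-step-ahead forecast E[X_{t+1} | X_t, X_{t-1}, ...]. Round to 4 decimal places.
E[X_{t+1} \mid \mathcal F_t] = -0.8950

For an AR(p) model X_t = c + sum_i phi_i X_{t-i} + eps_t, the
one-step-ahead conditional mean is
  E[X_{t+1} | X_t, ...] = c + sum_i phi_i X_{t+1-i}.
Substitute known values:
  E[X_{t+1} | ...] = (-0.179) * (5)
                   = -0.8950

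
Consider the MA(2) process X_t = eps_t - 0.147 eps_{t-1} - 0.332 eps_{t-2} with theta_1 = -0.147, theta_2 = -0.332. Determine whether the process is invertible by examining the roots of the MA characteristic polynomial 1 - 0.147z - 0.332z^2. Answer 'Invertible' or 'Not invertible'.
\text{Invertible}

The MA(q) characteristic polynomial is P(z) = 1 - 0.147z - 0.332z^2.
Invertibility requires all roots to lie outside the unit circle, i.e. |z| > 1 for every root.
Set 1 + (-0.147) z + (-0.332) z^2 = 0, i.e. a z^2 + b z + c = 0 with a = -0.332, b = -0.147, c = 1.
Discriminant D = b^2 - 4ac = (-0.147)^2 - 4*(-0.332)*1 = 0.021609 - (-1.328) = 1.349609.
D >= 0, so the roots are real: z = (-b +/- sqrt(D)) / (2a) = (0.147 +/- 1.161727) / (-0.664).
  z_1 = (0.147 + 1.161727) / (-0.664) = -1.971,   |z_1| = 1.971.
  z_2 = (0.147 - 1.161727) / (-0.664) = 1.5282,   |z_2| = 1.5282.
Moduli of all roots: 1.9710, 1.5282.
All moduli strictly greater than 1? Yes.
Verdict: Invertible.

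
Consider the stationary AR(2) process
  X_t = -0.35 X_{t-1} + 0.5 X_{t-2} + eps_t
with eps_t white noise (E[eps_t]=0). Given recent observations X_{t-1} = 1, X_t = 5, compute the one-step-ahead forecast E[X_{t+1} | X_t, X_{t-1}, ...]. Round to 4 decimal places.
E[X_{t+1} \mid \mathcal F_t] = -1.2500

For an AR(p) model X_t = c + sum_i phi_i X_{t-i} + eps_t, the
one-step-ahead conditional mean is
  E[X_{t+1} | X_t, ...] = c + sum_i phi_i X_{t+1-i}.
Substitute known values:
  E[X_{t+1} | ...] = (-0.35) * (5) + (0.5) * (1)
                   = -1.2500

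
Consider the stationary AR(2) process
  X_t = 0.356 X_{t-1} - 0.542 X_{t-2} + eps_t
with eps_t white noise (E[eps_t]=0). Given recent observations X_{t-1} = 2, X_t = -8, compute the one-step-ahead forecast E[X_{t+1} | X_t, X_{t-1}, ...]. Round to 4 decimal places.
E[X_{t+1} \mid \mathcal F_t] = -3.9320

For an AR(p) model X_t = c + sum_i phi_i X_{t-i} + eps_t, the
one-step-ahead conditional mean is
  E[X_{t+1} | X_t, ...] = c + sum_i phi_i X_{t+1-i}.
Substitute known values:
  E[X_{t+1} | ...] = (0.356) * (-8) + (-0.542) * (2)
                   = -3.9320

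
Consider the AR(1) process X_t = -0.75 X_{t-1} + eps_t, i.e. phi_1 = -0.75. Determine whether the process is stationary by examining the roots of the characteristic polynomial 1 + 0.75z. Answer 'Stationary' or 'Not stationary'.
\text{Stationary}

The AR(p) characteristic polynomial is P(z) = 1 + 0.75z.
Stationarity requires all roots to lie outside the unit circle, i.e. |z| > 1 for every root.
This is linear in z: 1 + (0.75) z = 0  =>  z = -1/(0.75) = -1.333333,  |z| = 1.333333.
Moduli of all roots: 1.3333.
All moduli strictly greater than 1? Yes.
Verdict: Stationary.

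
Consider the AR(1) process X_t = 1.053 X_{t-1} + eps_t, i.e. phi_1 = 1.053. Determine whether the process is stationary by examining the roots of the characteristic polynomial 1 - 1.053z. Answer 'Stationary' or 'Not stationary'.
\text{Not stationary}

The AR(p) characteristic polynomial is P(z) = 1 - 1.053z.
Stationarity requires all roots to lie outside the unit circle, i.e. |z| > 1 for every root.
This is linear in z: 1 + (-1.053) z = 0  =>  z = -1/(-1.053) = 0.949668,  |z| = 0.949668.
Moduli of all roots: 0.9497.
All moduli strictly greater than 1? No.
Verdict: Not stationary.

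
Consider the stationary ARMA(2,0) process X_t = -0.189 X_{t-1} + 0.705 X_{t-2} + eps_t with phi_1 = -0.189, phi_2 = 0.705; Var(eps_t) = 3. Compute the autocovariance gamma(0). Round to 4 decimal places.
\gamma(0) = 10.1174

Multiply the model equation by X_{t-k} and take expectations. With theta_0 = psi_0 = 1 and psi_j the MA(infinity) weights, this gives
  gamma(k) - sum_i phi_i gamma(k-i) = c_k,
  c_k = sigma^2 * sum_{j=k..q} theta_j psi_{j-k}   (c_k = 0 for k > q),
using gamma(-m) = gamma(m).
Pure AR (q = 0): c_0 = sigma^2 = 3, c_k = 0 for k >= 1.
Equations for k = 0, 1, 2 (AR order 2, c_2 = 0):
  (E0) gamma(0) = phi_1 gamma(1) + phi_2 gamma(2) + c_0
  (E1) gamma(1) = phi_1 gamma(0) + phi_2 gamma(1) + c_1
  (E2) gamma(2) = phi_1 gamma(1) + phi_2 gamma(0)
From (E1): gamma(1) = A gamma(0) + B with
  A = phi_1 / (1 - phi_2) = -0.189 / 0.295 = -0.640678,   B = c_1 / (1 - phi_2) = 0 / 0.295 = 0.
Insert (E2) into (E0): gamma(0) (1 - phi_2^2) = phi_1 (1 + phi_2) gamma(1) + c_0.
  phi_1 (1 + phi_2) = (-0.189)(1.705) = -0.322245,   1 - phi_2^2 = 0.502975.
Replace gamma(1) by A gamma(0) + B and collect gamma(0):
  gamma(0) [0.502975 - (-0.322245)(-0.640678)] = c_0 = 3
  gamma(0) * 0.29652 = 3
  gamma(0) = 3 / 0.29652 = 10.117371.
Therefore gamma(0) = 10.1174 (to 4 decimal places).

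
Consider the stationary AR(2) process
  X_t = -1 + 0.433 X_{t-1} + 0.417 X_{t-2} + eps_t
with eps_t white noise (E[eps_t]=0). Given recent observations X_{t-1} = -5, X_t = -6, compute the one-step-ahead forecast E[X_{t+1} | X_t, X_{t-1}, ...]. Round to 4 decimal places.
E[X_{t+1} \mid \mathcal F_t] = -5.6830

For an AR(p) model X_t = c + sum_i phi_i X_{t-i} + eps_t, the
one-step-ahead conditional mean is
  E[X_{t+1} | X_t, ...] = c + sum_i phi_i X_{t+1-i}.
Substitute known values:
  E[X_{t+1} | ...] = -1 + (0.433) * (-6) + (0.417) * (-5)
                   = -5.6830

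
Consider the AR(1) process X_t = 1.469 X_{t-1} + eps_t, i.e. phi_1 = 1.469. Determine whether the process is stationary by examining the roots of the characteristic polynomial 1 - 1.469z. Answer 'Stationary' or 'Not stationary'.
\text{Not stationary}

The AR(p) characteristic polynomial is P(z) = 1 - 1.469z.
Stationarity requires all roots to lie outside the unit circle, i.e. |z| > 1 for every root.
This is linear in z: 1 + (-1.469) z = 0  =>  z = -1/(-1.469) = 0.680735,  |z| = 0.680735.
Moduli of all roots: 0.6807.
All moduli strictly greater than 1? No.
Verdict: Not stationary.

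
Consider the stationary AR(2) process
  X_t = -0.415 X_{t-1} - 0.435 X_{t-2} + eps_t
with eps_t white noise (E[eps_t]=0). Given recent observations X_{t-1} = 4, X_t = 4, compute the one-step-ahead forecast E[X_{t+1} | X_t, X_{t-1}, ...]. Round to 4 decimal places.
E[X_{t+1} \mid \mathcal F_t] = -3.4000

For an AR(p) model X_t = c + sum_i phi_i X_{t-i} + eps_t, the
one-step-ahead conditional mean is
  E[X_{t+1} | X_t, ...] = c + sum_i phi_i X_{t+1-i}.
Substitute known values:
  E[X_{t+1} | ...] = (-0.415) * (4) + (-0.435) * (4)
                   = -3.4000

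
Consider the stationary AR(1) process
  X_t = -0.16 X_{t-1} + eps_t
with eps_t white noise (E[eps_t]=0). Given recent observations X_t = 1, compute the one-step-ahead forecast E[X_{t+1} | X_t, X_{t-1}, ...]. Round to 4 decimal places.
E[X_{t+1} \mid \mathcal F_t] = -0.1600

For an AR(p) model X_t = c + sum_i phi_i X_{t-i} + eps_t, the
one-step-ahead conditional mean is
  E[X_{t+1} | X_t, ...] = c + sum_i phi_i X_{t+1-i}.
Substitute known values:
  E[X_{t+1} | ...] = (-0.16) * (1)
                   = -0.1600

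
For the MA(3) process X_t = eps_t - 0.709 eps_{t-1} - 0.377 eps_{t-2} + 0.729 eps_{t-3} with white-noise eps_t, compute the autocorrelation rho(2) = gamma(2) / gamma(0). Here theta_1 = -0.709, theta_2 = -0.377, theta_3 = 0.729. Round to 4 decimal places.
\rho(2) = -0.4107

For an MA(q) process with theta_0 = 1, the autocovariance is
  gamma(k) = sigma^2 * sum_{i=0..q-k} theta_i * theta_{i+k},
and rho(k) = gamma(k) / gamma(0). Sigma^2 cancels.
  numerator   = (1)*(-0.377) + (-0.709)*(0.729) = -0.893861.
  denominator = (1)^2 + (-0.709)^2 + (-0.377)^2 + (0.729)^2 = 2.176251.
  rho(2) = -0.893861 / 2.176251 = -0.4107.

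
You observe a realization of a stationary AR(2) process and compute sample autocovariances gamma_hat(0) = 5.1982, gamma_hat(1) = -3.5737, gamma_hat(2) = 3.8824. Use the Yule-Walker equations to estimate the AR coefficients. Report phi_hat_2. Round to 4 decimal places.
\hat\phi_{2} = 0.5200

The Yule-Walker equations for an AR(p) process read, in matrix form,
  Gamma_p phi = r_p,   with   (Gamma_p)_{ij} = gamma(|i - j|),
                       (r_p)_i = gamma(i),   i,j = 1..p.
Substitute the sample gammas (Toeplitz matrix and right-hand side of size 2):
  Gamma_p = [[5.1982, -3.5737], [-3.5737, 5.1982]]
  r_p     = [-3.5737, 3.8824]
Written out:
  5.1982 phi_1 - 3.5737 phi_2 = -3.5737
  -3.5737 phi_1 + 5.1982 phi_2 = 3.8824
Solve by Cramer's rule:
  det = gamma(0)^2 - gamma(1)^2 = (5.1982)^2 - (-3.5737)^2 = 27.02128324 - 12.77133169 = 14.24995155
  phi_hat_1 = [gamma(1) gamma(0) - gamma(1) gamma(2)] / det = [(-3.5737)(5.1982) - (-3.5737)(3.8824)] / 14.24995155 = -4.70227446 / 14.24995155 = -0.33
  phi_hat_2 = [gamma(0) gamma(2) - gamma(1)^2] / det = [(5.1982)(3.8824) - (-3.5737)^2] / 14.24995155 = 7.41015999 / 14.24995155 = 0.52
So phi_hat = [-0.3300, 0.5200].
Therefore phi_hat_2 = 0.5200.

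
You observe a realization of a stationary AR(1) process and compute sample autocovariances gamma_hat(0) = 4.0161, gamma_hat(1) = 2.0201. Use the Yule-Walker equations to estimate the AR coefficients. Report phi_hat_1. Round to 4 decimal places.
\hat\phi_{1} = 0.5030

The Yule-Walker equations for an AR(p) process read, in matrix form,
  Gamma_p phi = r_p,   with   (Gamma_p)_{ij} = gamma(|i - j|),
                       (r_p)_i = gamma(i),   i,j = 1..p.
Substitute the sample gammas (Toeplitz matrix and right-hand side of size 1):
  Gamma_p = [[4.0161]]
  r_p     = [2.0201]
With p = 1 this is the single equation gamma(0) phi_1 = gamma(1):
  phi_hat_1 = gamma(1) / gamma(0) = 2.0201 / 4.0161 = 0.5030.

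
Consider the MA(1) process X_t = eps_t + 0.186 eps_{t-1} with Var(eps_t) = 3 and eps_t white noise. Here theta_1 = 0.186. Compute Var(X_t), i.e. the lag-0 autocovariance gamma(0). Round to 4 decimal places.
\gamma(0) = 3.1038

For an MA(q) process X_t = eps_t + sum_i theta_i eps_{t-i} with
Var(eps_t) = sigma^2, the variance is
  gamma(0) = sigma^2 * (1 + sum_i theta_i^2).
  sum_i theta_i^2 = (0.186)^2 = 0.034596.
  gamma(0) = 3 * (1 + 0.034596) = 3 * 1.034596 = 3.103788, which rounds to 3.1038.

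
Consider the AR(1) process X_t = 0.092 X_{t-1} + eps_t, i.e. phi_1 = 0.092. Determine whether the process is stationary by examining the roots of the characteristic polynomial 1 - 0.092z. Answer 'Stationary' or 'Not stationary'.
\text{Stationary}

The AR(p) characteristic polynomial is P(z) = 1 - 0.092z.
Stationarity requires all roots to lie outside the unit circle, i.e. |z| > 1 for every root.
This is linear in z: 1 + (-0.092) z = 0  =>  z = -1/(-0.092) = 10.869565,  |z| = 10.869565.
Moduli of all roots: 10.8696.
All moduli strictly greater than 1? Yes.
Verdict: Stationary.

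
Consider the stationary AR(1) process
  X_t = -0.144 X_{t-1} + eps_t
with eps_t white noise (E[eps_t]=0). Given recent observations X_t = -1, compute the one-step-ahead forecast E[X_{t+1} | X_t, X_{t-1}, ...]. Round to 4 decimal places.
E[X_{t+1} \mid \mathcal F_t] = 0.1440

For an AR(p) model X_t = c + sum_i phi_i X_{t-i} + eps_t, the
one-step-ahead conditional mean is
  E[X_{t+1} | X_t, ...] = c + sum_i phi_i X_{t+1-i}.
Substitute known values:
  E[X_{t+1} | ...] = (-0.144) * (-1)
                   = 0.1440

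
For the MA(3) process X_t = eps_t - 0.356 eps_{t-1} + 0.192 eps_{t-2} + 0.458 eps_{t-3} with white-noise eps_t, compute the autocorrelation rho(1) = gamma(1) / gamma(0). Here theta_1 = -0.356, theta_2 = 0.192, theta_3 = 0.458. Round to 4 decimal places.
\rho(1) = -0.2450

For an MA(q) process with theta_0 = 1, the autocovariance is
  gamma(k) = sigma^2 * sum_{i=0..q-k} theta_i * theta_{i+k},
and rho(k) = gamma(k) / gamma(0). Sigma^2 cancels.
  numerator   = (1)*(-0.356) + (-0.356)*(0.192) + (0.192)*(0.458) = -0.336416.
  denominator = (1)^2 + (-0.356)^2 + (0.192)^2 + (0.458)^2 = 1.373364.
  rho(1) = -0.336416 / 1.373364 = -0.2450.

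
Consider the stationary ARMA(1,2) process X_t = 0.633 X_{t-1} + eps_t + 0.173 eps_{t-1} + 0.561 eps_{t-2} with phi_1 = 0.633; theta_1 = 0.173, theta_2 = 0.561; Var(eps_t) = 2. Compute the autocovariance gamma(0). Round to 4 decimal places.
\gamma(0) = 7.1286

Multiply the model equation by X_{t-k} and take expectations. With theta_0 = psi_0 = 1 and psi_j the MA(infinity) weights, this gives
  gamma(k) - sum_i phi_i gamma(k-i) = c_k,
  c_k = sigma^2 * sum_{j=k..q} theta_j psi_{j-k}   (c_k = 0 for k > q),
using gamma(-m) = gamma(m).
psi-weights needed (psi_j = theta_j + sum_i phi_i psi_{j-i}):
  psi_1 = theta_1 + phi_1 = 0.173 + (0.633) = 0.806
  psi_2 = theta_2 + phi_1 psi_1 = 0.561 + (0.633)(0.806) = 1.071198
Right-hand sides:
  c_0 = sigma^2 (1 + theta_1 psi_1 + theta_2 psi_2) = 2 * (1 + (0.173)(0.806) + (0.561)(1.071198)) = 2 * 1.74038 = 3.48076
  c_1 = sigma^2 (theta_1 + theta_2 psi_1) = 2 * (0.173 + (0.561)(0.806)) = 1.250332
  c_2 = sigma^2 theta_2 = 2 * (0.561) = 1.122
Equations for k = 0 and k = 1 (AR order 1):
  gamma(0) = phi_1 gamma(1) + c_0
  gamma(1) = phi_1 gamma(0) + c_1
Substituting the second into the first: gamma(0) (1 - phi_1^2) = c_0 + phi_1 c_1, so
  gamma(0) = (c_0 + phi_1 c_1) / (1 - phi_1^2) = (3.48076 + (0.633)(1.250332)) / (1 - (0.633)^2) = 4.27222 / 0.599311 = 7.128553.
Therefore gamma(0) = 7.1286 (to 4 decimal places).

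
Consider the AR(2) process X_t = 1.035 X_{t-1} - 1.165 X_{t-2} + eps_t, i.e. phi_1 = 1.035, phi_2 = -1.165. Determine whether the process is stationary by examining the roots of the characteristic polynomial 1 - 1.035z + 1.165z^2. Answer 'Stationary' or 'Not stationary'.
\text{Not stationary}

The AR(p) characteristic polynomial is P(z) = 1 - 1.035z + 1.165z^2.
Stationarity requires all roots to lie outside the unit circle, i.e. |z| > 1 for every root.
Set 1 + (-1.035) z + (1.165) z^2 = 0, i.e. a z^2 + b z + c = 0 with a = 1.165, b = -1.035, c = 1.
Discriminant D = b^2 - 4ac = (-1.035)^2 - 4*(1.165)*1 = 1.071225 - (4.66) = -3.588775.
D < 0, so the roots are the complex-conjugate pair z = (-b +/- i sqrt(-D)) / (2a) = 0.4442 +/- 0.813i.
For a conjugate pair |z|^2 = z * conj(z) = (product of roots) = c/a = 1/(1.165) = 0.858369, so |z| = sqrt(0.858369) = 0.9265 for both roots.
Moduli of all roots: 0.9265, 0.9265.
All moduli strictly greater than 1? No.
Verdict: Not stationary.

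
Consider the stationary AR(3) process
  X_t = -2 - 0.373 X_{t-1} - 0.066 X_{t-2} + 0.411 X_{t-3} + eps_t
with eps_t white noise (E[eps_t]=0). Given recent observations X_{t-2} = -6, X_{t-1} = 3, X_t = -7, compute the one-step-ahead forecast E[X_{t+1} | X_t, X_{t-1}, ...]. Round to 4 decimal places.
E[X_{t+1} \mid \mathcal F_t] = -2.0530

For an AR(p) model X_t = c + sum_i phi_i X_{t-i} + eps_t, the
one-step-ahead conditional mean is
  E[X_{t+1} | X_t, ...] = c + sum_i phi_i X_{t+1-i}.
Substitute known values:
  E[X_{t+1} | ...] = -2 + (-0.373) * (-7) + (-0.066) * (3) + (0.411) * (-6)
                   = -2.0530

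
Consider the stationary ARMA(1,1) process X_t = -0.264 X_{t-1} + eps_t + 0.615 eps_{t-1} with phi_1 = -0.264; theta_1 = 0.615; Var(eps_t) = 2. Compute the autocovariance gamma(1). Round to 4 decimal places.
\gamma(1) = 0.6321

Multiply the model equation by X_{t-k} and take expectations. With theta_0 = psi_0 = 1 and psi_j the MA(infinity) weights, this gives
  gamma(k) - sum_i phi_i gamma(k-i) = c_k,
  c_k = sigma^2 * sum_{j=k..q} theta_j psi_{j-k}   (c_k = 0 for k > q),
using gamma(-m) = gamma(m).
psi-weights needed (psi_j = theta_j + sum_i phi_i psi_{j-i}):
  psi_1 = theta_1 + phi_1 = 0.615 + (-0.264) = 0.351
Right-hand sides:
  c_0 = sigma^2 (1 + theta_1 psi_1) = 2 * (1 + (0.615)(0.351)) = 2 * 1.215865 = 2.43173
  c_1 = sigma^2 theta_1 = 2 * (0.615) = 1.23
  c_2 = 0
Equations for k = 0 and k = 1 (AR order 1):
  gamma(0) = phi_1 gamma(1) + c_0
  gamma(1) = phi_1 gamma(0) + c_1
Substituting the second into the first: gamma(0) (1 - phi_1^2) = c_0 + phi_1 c_1, so
  gamma(0) = (c_0 + phi_1 c_1) / (1 - phi_1^2) = (2.43173 + (-0.264)(1.23)) / (1 - (-0.264)^2) = 2.10701 / 0.930304 = 2.264862.
  gamma(1) = phi_1 gamma(0) + c_1 = (-0.264)(2.264862) + (1.23) = 0.632076.
Therefore gamma(1) = 0.6321 (to 4 decimal places).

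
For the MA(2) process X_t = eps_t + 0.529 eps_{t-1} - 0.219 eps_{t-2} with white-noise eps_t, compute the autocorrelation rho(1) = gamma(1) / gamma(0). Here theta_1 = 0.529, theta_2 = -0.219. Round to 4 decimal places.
\rho(1) = 0.3112

For an MA(q) process with theta_0 = 1, the autocovariance is
  gamma(k) = sigma^2 * sum_{i=0..q-k} theta_i * theta_{i+k},
and rho(k) = gamma(k) / gamma(0). Sigma^2 cancels.
  numerator   = (1)*(0.529) + (0.529)*(-0.219) = 0.413149.
  denominator = (1)^2 + (0.529)^2 + (-0.219)^2 = 1.327802.
  rho(1) = 0.413149 / 1.327802 = 0.3112.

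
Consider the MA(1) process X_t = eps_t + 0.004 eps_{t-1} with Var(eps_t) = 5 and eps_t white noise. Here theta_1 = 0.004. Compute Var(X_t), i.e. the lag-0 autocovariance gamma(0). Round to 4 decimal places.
\gamma(0) = 5.0001

For an MA(q) process X_t = eps_t + sum_i theta_i eps_{t-i} with
Var(eps_t) = sigma^2, the variance is
  gamma(0) = sigma^2 * (1 + sum_i theta_i^2).
  sum_i theta_i^2 = (0.004)^2 = 0.000016.
  gamma(0) = 5 * (1 + 0.000016) = 5 * 1.000016 = 5.00008, which rounds to 5.0001.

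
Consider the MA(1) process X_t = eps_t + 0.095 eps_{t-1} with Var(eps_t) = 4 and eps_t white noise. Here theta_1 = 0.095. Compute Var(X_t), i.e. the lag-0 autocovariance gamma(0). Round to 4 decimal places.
\gamma(0) = 4.0361

For an MA(q) process X_t = eps_t + sum_i theta_i eps_{t-i} with
Var(eps_t) = sigma^2, the variance is
  gamma(0) = sigma^2 * (1 + sum_i theta_i^2).
  sum_i theta_i^2 = (0.095)^2 = 0.009025.
  gamma(0) = 4 * (1 + 0.009025) = 4 * 1.009025 = 4.0361.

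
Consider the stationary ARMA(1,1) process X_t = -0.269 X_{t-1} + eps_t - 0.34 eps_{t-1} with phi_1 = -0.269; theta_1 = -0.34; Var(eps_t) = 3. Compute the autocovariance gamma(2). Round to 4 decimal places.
\gamma(2) = 0.5783

Multiply the model equation by X_{t-k} and take expectations. With theta_0 = psi_0 = 1 and psi_j the MA(infinity) weights, this gives
  gamma(k) - sum_i phi_i gamma(k-i) = c_k,
  c_k = sigma^2 * sum_{j=k..q} theta_j psi_{j-k}   (c_k = 0 for k > q),
using gamma(-m) = gamma(m).
psi-weights needed (psi_j = theta_j + sum_i phi_i psi_{j-i}):
  psi_1 = theta_1 + phi_1 = -0.34 + (-0.269) = -0.609
Right-hand sides:
  c_0 = sigma^2 (1 + theta_1 psi_1) = 3 * (1 + (-0.34)(-0.609)) = 3 * 1.20706 = 3.62118
  c_1 = sigma^2 theta_1 = 3 * (-0.34) = -1.02
  c_2 = 0
Equations for k = 0 and k = 1 (AR order 1):
  gamma(0) = phi_1 gamma(1) + c_0
  gamma(1) = phi_1 gamma(0) + c_1
Substituting the second into the first: gamma(0) (1 - phi_1^2) = c_0 + phi_1 c_1, so
  gamma(0) = (c_0 + phi_1 c_1) / (1 - phi_1^2) = (3.62118 + (-0.269)(-1.02)) / (1 - (-0.269)^2) = 3.89556 / 0.927639 = 4.199435.
  gamma(1) = phi_1 gamma(0) + c_1 = (-0.269)(4.199435) + (-1.02) = -2.149648.
For k = 2 (> q): gamma(2) = phi_1 gamma(1) = (-0.269)(-2.149648) = 0.578255.
Therefore gamma(2) = 0.5783 (to 4 decimal places).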